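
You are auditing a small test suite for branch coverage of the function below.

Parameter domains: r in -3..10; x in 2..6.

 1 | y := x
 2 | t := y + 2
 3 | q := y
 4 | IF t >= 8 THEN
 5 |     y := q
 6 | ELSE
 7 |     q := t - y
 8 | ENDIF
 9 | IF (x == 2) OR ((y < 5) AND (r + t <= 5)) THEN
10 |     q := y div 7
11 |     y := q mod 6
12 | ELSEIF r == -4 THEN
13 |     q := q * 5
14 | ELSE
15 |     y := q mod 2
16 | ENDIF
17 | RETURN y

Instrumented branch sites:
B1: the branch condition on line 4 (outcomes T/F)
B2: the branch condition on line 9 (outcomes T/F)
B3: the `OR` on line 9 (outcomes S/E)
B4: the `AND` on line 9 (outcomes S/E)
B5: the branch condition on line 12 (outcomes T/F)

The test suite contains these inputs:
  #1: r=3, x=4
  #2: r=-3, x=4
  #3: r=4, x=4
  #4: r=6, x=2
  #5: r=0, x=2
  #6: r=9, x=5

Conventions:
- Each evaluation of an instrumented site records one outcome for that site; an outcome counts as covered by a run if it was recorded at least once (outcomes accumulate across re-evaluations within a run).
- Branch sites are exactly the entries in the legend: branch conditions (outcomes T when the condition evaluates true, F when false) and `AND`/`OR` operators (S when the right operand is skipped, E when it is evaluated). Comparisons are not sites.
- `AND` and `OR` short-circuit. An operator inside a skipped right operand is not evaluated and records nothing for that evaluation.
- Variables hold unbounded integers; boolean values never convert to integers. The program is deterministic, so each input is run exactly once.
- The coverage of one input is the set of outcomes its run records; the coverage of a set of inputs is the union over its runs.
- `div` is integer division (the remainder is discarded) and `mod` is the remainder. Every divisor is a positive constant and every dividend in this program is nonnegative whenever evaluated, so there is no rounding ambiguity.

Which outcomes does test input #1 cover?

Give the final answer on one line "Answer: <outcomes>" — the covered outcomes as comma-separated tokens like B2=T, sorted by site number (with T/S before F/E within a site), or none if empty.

Running input #1 (r=3, x=4), event by event:
  B1->F, B3->E, B4->E, B2->F, B5->F
distinct outcomes covered: B1=F, B2=F, B3=E, B4=E, B5=F

Answer: B1=F, B2=F, B3=E, B4=E, B5=F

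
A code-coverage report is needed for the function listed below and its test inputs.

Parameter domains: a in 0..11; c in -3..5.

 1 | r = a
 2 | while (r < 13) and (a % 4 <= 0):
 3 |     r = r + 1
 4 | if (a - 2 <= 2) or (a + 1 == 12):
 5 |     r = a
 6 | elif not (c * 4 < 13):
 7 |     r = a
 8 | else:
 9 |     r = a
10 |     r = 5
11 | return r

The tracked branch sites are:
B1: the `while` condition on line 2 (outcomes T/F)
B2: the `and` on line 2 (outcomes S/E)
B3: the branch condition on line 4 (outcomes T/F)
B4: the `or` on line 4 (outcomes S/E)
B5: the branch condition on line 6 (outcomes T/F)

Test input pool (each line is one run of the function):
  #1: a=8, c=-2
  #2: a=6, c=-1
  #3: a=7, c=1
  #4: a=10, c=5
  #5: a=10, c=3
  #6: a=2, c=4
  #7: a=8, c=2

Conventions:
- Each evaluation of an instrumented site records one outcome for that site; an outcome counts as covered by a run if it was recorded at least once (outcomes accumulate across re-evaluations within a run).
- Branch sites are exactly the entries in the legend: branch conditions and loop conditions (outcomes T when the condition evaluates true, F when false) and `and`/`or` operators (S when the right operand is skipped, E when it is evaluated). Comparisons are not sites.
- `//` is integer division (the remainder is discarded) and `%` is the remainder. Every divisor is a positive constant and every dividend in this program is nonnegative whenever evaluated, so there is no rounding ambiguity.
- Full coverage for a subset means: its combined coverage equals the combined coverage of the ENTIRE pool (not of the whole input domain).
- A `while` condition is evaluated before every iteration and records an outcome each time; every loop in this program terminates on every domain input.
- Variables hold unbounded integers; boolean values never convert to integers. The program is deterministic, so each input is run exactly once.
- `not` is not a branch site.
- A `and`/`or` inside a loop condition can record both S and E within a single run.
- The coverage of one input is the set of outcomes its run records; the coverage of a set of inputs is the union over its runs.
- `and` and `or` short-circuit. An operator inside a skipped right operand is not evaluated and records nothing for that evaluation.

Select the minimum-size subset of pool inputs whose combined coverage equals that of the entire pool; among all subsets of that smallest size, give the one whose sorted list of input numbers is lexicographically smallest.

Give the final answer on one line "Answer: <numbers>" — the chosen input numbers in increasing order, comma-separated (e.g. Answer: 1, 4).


#1 (a=8, c=-2) -> B2->E, B1->T, B2->E, B1->T, B2->E, B1->T, B2->E, B1->T, B2->E, B1->T, B2->S, B1->F, B4->E, B3->F, ...; covered: B1=T, B1=F, B2=S, B2=E, B3=F, B4=E, B5=F
#2 (a=6, c=-1) -> B2->E, B1->F, B4->E, B3->F, B5->F; covered: B1=F, B2=E, B3=F, B4=E, B5=F
#3 (a=7, c=1) -> B2->E, B1->F, B4->E, B3->F, B5->F; covered: B1=F, B2=E, B3=F, B4=E, B5=F
#4 (a=10, c=5) -> B2->E, B1->F, B4->E, B3->F, B5->T; covered: B1=F, B2=E, B3=F, B4=E, B5=T
#5 (a=10, c=3) -> B2->E, B1->F, B4->E, B3->F, B5->F; covered: B1=F, B2=E, B3=F, B4=E, B5=F
#6 (a=2, c=4) -> B2->E, B1->F, B4->S, B3->T; covered: B1=F, B2=E, B3=T, B4=S
#7 (a=8, c=2) -> B2->E, B1->T, B2->E, B1->T, B2->E, B1->T, B2->E, B1->T, B2->E, B1->T, B2->S, B1->F, B4->E, B3->F, ...; covered: B1=T, B1=F, B2=S, B2=E, B3=F, B4=E, B5=F
union over all inputs: B1=T, B1=F, B2=S, B2=E, B3=T, B3=F, B4=S, B4=E, B5=T, B5=F (10 outcomes)
checked all size-1 subsets: none covers 10 outcomes (max 7/10)
checked all size-2 subsets: none covers 10 outcomes (max 9/10)
size 3: inputs {1, 4, 6} cover all 10 outcomes, and no lexicographically smaller subset of this size does
Answer: 1, 4, 6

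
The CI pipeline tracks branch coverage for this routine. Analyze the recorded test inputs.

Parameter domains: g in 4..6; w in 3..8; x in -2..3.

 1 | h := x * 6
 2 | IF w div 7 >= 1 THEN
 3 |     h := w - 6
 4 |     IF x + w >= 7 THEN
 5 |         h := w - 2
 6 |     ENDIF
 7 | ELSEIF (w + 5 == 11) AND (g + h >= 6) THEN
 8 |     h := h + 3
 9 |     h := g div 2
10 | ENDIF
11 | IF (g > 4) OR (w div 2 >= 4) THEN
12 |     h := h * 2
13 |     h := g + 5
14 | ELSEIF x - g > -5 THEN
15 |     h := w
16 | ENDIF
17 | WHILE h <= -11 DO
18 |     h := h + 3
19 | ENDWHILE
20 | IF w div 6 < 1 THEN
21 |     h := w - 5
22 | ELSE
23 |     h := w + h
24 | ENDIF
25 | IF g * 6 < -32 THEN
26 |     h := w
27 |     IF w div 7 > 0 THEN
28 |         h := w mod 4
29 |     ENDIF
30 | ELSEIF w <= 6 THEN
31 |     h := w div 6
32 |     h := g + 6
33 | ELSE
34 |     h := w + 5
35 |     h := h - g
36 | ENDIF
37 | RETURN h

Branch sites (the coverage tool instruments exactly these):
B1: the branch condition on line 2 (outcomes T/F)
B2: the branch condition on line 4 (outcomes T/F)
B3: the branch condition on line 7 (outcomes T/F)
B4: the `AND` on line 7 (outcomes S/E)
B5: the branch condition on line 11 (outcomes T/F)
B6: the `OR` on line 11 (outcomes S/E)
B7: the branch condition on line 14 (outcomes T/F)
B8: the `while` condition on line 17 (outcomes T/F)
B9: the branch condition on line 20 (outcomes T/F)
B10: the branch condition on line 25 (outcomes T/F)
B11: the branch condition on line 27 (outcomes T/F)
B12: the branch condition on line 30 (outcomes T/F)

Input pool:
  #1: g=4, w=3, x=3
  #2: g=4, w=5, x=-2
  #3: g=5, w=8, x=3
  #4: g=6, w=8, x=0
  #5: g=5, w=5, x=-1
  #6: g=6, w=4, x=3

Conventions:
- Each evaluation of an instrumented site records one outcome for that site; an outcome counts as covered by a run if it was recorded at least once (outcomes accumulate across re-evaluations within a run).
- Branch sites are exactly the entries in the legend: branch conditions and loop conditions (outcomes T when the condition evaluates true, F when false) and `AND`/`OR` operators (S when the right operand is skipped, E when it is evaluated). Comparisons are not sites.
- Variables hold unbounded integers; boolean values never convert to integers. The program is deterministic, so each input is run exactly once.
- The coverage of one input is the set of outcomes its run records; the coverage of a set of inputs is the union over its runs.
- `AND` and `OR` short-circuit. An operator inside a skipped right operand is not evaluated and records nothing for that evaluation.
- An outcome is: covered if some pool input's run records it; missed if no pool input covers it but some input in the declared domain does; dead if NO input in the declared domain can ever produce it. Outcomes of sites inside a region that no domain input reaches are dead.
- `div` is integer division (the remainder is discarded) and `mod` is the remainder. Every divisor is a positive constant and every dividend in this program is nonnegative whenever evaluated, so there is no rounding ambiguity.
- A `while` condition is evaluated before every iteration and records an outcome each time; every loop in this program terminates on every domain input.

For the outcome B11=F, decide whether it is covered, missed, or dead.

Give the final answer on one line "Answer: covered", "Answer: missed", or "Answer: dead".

no pool input records B11=F
checking all 108 inputs in the declared domain: B11=F is never recorded -> dead

Answer: dead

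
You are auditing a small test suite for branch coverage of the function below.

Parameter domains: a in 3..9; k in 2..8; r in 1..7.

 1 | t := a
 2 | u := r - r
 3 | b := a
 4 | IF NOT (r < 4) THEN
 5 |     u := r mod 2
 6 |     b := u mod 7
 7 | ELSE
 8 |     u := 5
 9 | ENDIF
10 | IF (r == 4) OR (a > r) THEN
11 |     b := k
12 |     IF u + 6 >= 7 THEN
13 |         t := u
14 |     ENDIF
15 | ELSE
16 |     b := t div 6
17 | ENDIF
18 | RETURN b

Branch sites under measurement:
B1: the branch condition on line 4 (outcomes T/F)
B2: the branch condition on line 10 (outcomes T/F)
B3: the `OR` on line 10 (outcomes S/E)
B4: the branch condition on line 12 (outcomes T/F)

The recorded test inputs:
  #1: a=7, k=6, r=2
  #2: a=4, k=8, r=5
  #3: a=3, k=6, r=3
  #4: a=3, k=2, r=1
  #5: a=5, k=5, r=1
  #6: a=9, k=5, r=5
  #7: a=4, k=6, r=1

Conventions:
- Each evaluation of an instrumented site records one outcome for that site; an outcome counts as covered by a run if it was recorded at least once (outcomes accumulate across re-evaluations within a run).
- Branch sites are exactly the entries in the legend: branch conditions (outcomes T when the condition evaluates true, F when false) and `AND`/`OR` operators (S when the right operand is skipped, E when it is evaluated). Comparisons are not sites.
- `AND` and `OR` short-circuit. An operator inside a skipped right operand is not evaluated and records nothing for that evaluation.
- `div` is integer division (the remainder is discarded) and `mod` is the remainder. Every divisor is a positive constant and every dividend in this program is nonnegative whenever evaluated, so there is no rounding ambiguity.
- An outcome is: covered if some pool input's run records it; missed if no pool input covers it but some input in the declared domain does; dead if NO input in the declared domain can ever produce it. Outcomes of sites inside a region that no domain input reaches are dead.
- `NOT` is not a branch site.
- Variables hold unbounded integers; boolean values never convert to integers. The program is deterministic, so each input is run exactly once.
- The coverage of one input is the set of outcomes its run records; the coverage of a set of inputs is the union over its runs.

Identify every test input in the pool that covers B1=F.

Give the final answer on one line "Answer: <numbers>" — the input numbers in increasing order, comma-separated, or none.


input #1 (a=7, k=6, r=2): hits B1=F
input #2 (a=4, k=8, r=5): never hits B1=F
input #3 (a=3, k=6, r=3): hits B1=F
input #4 (a=3, k=2, r=1): hits B1=F
input #5 (a=5, k=5, r=1): hits B1=F
input #6 (a=9, k=5, r=5): never hits B1=F
input #7 (a=4, k=6, r=1): hits B1=F
Answer: 1, 3, 4, 5, 7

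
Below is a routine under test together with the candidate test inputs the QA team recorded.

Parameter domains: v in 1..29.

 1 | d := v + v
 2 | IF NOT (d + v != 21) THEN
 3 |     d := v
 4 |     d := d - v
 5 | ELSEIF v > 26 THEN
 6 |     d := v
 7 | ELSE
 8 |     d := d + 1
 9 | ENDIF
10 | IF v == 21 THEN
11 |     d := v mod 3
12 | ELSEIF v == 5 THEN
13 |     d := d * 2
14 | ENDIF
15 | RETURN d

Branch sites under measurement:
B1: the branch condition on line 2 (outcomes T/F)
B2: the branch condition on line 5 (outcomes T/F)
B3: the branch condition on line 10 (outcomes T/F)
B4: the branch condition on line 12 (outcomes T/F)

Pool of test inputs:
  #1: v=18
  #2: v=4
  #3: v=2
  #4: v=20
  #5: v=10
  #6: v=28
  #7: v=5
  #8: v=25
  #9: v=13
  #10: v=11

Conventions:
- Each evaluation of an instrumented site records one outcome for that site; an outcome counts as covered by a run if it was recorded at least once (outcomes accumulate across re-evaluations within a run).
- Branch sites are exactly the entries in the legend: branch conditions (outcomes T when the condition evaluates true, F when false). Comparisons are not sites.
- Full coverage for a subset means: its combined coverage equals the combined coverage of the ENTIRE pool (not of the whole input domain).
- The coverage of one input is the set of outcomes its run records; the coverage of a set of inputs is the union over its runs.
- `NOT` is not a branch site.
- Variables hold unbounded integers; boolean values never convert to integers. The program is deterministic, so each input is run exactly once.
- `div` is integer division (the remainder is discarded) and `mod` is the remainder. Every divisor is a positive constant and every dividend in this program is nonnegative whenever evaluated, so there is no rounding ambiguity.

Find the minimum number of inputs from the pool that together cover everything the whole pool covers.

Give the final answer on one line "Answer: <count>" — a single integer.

#1 (v=18) -> B1->F, B2->F, B3->F, B4->F; covered: B1=F, B2=F, B3=F, B4=F
#2 (v=4) -> B1->F, B2->F, B3->F, B4->F; covered: B1=F, B2=F, B3=F, B4=F
#3 (v=2) -> B1->F, B2->F, B3->F, B4->F; covered: B1=F, B2=F, B3=F, B4=F
#4 (v=20) -> B1->F, B2->F, B3->F, B4->F; covered: B1=F, B2=F, B3=F, B4=F
#5 (v=10) -> B1->F, B2->F, B3->F, B4->F; covered: B1=F, B2=F, B3=F, B4=F
#6 (v=28) -> B1->F, B2->T, B3->F, B4->F; covered: B1=F, B2=T, B3=F, B4=F
#7 (v=5) -> B1->F, B2->F, B3->F, B4->T; covered: B1=F, B2=F, B3=F, B4=T
#8 (v=25) -> B1->F, B2->F, B3->F, B4->F; covered: B1=F, B2=F, B3=F, B4=F
#9 (v=13) -> B1->F, B2->F, B3->F, B4->F; covered: B1=F, B2=F, B3=F, B4=F
#10 (v=11) -> B1->F, B2->F, B3->F, B4->F; covered: B1=F, B2=F, B3=F, B4=F
together the pool reaches 6 outcomes: B1=F, B2=T, B2=F, B3=F, B4=T, B4=F
checked all size-1 subsets: none covers 6 outcomes (max 4/6)
size 2: inputs {6, 7} cover all 6 outcomes, and no lexicographically smaller subset of this size does

Answer: 2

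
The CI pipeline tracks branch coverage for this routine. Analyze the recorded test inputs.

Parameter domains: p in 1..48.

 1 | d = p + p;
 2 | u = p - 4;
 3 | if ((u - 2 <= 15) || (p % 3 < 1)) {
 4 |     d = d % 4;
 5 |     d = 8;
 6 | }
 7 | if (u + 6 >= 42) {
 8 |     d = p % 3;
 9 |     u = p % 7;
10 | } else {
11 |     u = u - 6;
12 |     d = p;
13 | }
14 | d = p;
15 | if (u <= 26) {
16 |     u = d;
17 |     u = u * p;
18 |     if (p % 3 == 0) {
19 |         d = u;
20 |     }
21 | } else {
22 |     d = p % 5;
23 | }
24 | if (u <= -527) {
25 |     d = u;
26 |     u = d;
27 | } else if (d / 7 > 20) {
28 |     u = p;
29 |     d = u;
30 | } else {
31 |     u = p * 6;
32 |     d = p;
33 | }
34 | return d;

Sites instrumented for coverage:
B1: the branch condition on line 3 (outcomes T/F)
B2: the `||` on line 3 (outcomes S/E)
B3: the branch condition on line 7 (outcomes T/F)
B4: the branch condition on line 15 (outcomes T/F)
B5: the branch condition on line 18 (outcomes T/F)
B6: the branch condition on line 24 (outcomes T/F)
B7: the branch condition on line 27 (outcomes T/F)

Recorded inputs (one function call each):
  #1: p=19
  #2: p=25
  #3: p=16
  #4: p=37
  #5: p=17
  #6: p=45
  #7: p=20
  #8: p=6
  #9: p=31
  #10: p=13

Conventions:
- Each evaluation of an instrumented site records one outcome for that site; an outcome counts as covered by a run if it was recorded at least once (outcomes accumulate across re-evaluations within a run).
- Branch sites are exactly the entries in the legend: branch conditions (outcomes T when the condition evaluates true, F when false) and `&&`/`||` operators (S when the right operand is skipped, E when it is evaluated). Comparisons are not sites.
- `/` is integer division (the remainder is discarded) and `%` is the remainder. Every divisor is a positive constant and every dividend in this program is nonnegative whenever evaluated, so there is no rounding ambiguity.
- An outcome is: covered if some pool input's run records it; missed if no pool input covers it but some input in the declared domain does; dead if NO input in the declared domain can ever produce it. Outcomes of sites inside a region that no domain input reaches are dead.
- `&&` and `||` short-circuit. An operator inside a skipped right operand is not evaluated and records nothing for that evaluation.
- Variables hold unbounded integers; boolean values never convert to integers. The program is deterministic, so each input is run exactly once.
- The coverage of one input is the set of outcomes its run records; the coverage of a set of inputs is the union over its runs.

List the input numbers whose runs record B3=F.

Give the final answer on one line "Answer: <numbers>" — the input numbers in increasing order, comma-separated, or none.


input #1 (p=19): hits B3=F
input #2 (p=25): hits B3=F
input #3 (p=16): hits B3=F
input #4 (p=37): hits B3=F
input #5 (p=17): hits B3=F
input #6 (p=45): never hits B3=F
input #7 (p=20): hits B3=F
input #8 (p=6): hits B3=F
input #9 (p=31): hits B3=F
input #10 (p=13): hits B3=F
Answer: 1, 2, 3, 4, 5, 7, 8, 9, 10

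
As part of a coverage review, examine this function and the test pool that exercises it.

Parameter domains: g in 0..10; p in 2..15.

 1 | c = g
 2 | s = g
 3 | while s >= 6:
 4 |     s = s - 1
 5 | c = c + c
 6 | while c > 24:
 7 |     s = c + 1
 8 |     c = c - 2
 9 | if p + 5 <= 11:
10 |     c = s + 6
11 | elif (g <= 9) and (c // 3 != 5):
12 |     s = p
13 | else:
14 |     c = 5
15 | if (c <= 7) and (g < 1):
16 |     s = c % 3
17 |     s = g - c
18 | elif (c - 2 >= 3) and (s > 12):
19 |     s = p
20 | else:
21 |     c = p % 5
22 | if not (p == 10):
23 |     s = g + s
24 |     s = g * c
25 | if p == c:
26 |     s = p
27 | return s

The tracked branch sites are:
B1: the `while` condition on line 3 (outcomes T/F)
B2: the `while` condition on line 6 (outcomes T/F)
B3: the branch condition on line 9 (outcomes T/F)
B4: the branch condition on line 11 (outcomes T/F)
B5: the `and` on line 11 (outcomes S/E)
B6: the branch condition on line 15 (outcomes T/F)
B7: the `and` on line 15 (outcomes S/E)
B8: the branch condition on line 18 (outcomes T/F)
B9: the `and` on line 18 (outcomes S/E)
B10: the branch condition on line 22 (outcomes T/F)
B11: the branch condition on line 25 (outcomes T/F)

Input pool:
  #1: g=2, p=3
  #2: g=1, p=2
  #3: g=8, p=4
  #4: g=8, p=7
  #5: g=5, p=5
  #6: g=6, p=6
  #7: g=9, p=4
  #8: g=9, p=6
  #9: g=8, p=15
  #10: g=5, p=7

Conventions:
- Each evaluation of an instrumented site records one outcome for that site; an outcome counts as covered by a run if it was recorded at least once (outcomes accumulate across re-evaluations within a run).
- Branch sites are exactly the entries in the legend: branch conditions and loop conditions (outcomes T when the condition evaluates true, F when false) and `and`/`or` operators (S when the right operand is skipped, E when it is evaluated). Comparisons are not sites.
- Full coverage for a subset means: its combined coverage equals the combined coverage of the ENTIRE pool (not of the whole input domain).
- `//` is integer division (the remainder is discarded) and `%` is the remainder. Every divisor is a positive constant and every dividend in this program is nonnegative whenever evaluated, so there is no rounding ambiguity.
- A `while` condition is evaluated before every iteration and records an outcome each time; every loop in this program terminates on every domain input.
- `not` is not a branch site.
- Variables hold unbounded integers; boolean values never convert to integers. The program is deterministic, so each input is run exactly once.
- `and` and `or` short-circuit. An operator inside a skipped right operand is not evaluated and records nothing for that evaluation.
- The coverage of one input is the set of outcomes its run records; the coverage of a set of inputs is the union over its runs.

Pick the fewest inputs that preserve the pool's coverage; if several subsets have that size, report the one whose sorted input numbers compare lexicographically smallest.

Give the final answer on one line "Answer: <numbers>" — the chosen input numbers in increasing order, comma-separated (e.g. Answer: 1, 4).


#1 (g=2, p=3) -> B1->F, B2->F, B3->T, B7->S, B6->F, B9->E, B8->F, B10->T, B11->T; covered: B1=F, B2=F, B3=T, B6=F, B7=S, B8=F, B9=E, B10=T, B11=T
#2 (g=1, p=2) -> B1->F, B2->F, B3->T, B7->E, B6->F, B9->E, B8->F, B10->T, B11->T; covered: B1=F, B2=F, B3=T, B6=F, B7=E, B8=F, B9=E, B10=T, B11=T
#3 (g=8, p=4) -> B1->T, B1->T, B1->T, B1->F, B2->F, B3->T, B7->S, B6->F, B9->E, B8->F, B10->T, B11->T; covered: B1=T, B1=F, B2=F, B3=T, B6=F, B7=S, B8=F, B9=E, B10=T, B11=T
#4 (g=8, p=7) -> B1->T, B1->T, B1->T, B1->F, B2->F, B3->F, B5->E, B4->F, B7->E, B6->F, B9->E, B8->F, B10->T, B11->F; covered: B1=T, B1=F, B2=F, B3=F, B4=F, B5=E, B6=F, B7=E, B8=F, B9=E, B10=T, B11=F
#5 (g=5, p=5) -> B1->F, B2->F, B3->T, B7->S, B6->F, B9->E, B8->F, B10->T, B11->F; covered: B1=F, B2=F, B3=T, B6=F, B7=S, B8=F, B9=E, B10=T, B11=F
#6 (g=6, p=6) -> B1->T, B1->F, B2->F, B3->T, B7->S, B6->F, B9->E, B8->F, B10->T, B11->F; covered: B1=T, B1=F, B2=F, B3=T, B6=F, B7=S, B8=F, B9=E, B10=T, B11=F
#7 (g=9, p=4) -> B1->T, B1->T, B1->T, B1->T, B1->F, B2->F, B3->T, B7->S, B6->F, B9->E, B8->F, B10->T, B11->T; covered: B1=T, B1=F, B2=F, B3=T, B6=F, B7=S, B8=F, B9=E, B10=T, B11=T
#8 (g=9, p=6) -> B1->T, B1->T, B1->T, B1->T, B1->F, B2->F, B3->T, B7->S, B6->F, B9->E, B8->F, B10->T, B11->F; covered: B1=T, B1=F, B2=F, B3=T, B6=F, B7=S, B8=F, B9=E, B10=T, B11=F
#9 (g=8, p=15) -> B1->T, B1->T, B1->T, B1->F, B2->F, B3->F, B5->E, B4->F, B7->E, B6->F, B9->E, B8->F, B10->T, B11->F; covered: B1=T, B1=F, B2=F, B3=F, B4=F, B5=E, B6=F, B7=E, B8=F, B9=E, B10=T, B11=F
#10 (g=5, p=7) -> B1->F, B2->F, B3->F, B5->E, B4->T, B7->S, B6->F, B9->E, B8->F, B10->T, B11->F; covered: B1=F, B2=F, B3=F, B4=T, B5=E, B6=F, B7=S, B8=F, B9=E, B10=T, B11=F
together the pool reaches 16 outcomes: B1=T, B1=F, B2=F, B3=T, B3=F, B4=T, B4=F, B5=E, B6=F, B7=S, B7=E, B8=F, B9=E, B10=T, B11=T, B11=F
no size-1 subset reaches all 16 outcomes (best union: 12/16)
no size-2 subset reaches all 16 outcomes (best union: 15/16)
at size 3, {1, 4, 10} reaches all 16 outcomes; every lexicographically earlier size-3 subset fails
Answer: 1, 4, 10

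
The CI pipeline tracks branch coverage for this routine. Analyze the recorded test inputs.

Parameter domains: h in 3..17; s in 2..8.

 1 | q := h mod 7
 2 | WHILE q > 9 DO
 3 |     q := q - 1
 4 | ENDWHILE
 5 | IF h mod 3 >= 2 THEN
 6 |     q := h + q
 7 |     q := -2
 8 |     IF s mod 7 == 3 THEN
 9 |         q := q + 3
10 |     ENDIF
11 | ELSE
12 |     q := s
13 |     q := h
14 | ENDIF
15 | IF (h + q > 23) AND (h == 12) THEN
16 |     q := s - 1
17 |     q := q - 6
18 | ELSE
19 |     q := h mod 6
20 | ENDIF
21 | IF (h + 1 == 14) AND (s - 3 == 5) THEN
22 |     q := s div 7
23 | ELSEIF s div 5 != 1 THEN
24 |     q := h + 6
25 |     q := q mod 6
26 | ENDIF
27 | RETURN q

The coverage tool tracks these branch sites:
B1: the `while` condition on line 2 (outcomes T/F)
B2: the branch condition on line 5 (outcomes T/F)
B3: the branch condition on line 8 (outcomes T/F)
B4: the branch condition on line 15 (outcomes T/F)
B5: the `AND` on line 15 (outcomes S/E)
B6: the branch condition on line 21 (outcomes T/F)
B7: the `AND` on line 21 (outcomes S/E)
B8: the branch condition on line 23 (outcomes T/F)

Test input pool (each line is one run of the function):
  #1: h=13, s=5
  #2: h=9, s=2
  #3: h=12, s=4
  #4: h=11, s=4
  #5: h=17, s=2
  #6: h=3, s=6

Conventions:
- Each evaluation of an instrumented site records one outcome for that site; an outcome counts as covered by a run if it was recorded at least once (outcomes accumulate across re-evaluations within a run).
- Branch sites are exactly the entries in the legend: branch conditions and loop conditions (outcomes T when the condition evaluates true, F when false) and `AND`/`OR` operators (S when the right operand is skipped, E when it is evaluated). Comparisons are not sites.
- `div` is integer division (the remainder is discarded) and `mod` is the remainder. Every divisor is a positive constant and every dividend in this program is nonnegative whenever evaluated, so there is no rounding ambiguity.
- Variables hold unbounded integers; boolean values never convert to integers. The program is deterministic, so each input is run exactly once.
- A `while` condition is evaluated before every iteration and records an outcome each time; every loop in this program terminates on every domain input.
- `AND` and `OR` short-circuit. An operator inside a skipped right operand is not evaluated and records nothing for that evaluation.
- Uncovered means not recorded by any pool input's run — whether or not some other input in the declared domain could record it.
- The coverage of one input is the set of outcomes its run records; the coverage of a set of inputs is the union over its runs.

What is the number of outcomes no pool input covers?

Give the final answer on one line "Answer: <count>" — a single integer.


input #1, h=13, s=5: events B1->F, B2->F, B5->E, B4->F, B7->E, B6->F, B8->F; outcomes B1=F, B2=F, B4=F, B5=E, B6=F, B7=E, B8=F
input #2, h=9, s=2: events B1->F, B2->F, B5->S, B4->F, B7->S, B6->F, B8->T; outcomes B1=F, B2=F, B4=F, B5=S, B6=F, B7=S, B8=T
input #3, h=12, s=4: events B1->F, B2->F, B5->E, B4->T, B7->S, B6->F, B8->T; outcomes B1=F, B2=F, B4=T, B5=E, B6=F, B7=S, B8=T
input #4, h=11, s=4: events B1->F, B2->T, B3->F, B5->S, B4->F, B7->S, B6->F, B8->T; outcomes B1=F, B2=T, B3=F, B4=F, B5=S, B6=F, B7=S, B8=T
input #5, h=17, s=2: events B1->F, B2->T, B3->F, B5->S, B4->F, B7->S, B6->F, B8->T; outcomes B1=F, B2=T, B3=F, B4=F, B5=S, B6=F, B7=S, B8=T
input #6, h=3, s=6: events B1->F, B2->F, B5->S, B4->F, B7->S, B6->F, B8->F; outcomes B1=F, B2=F, B4=F, B5=S, B6=F, B7=S, B8=F
union over the pool: B1=F, B2=T, B2=F, B3=F, B4=T, B4=F, B5=S, B5=E, B6=F, B7=S, B7=E, B8=T, B8=F
uncovered (3 of 16): B1=T, B3=T, B6=T
Answer: 3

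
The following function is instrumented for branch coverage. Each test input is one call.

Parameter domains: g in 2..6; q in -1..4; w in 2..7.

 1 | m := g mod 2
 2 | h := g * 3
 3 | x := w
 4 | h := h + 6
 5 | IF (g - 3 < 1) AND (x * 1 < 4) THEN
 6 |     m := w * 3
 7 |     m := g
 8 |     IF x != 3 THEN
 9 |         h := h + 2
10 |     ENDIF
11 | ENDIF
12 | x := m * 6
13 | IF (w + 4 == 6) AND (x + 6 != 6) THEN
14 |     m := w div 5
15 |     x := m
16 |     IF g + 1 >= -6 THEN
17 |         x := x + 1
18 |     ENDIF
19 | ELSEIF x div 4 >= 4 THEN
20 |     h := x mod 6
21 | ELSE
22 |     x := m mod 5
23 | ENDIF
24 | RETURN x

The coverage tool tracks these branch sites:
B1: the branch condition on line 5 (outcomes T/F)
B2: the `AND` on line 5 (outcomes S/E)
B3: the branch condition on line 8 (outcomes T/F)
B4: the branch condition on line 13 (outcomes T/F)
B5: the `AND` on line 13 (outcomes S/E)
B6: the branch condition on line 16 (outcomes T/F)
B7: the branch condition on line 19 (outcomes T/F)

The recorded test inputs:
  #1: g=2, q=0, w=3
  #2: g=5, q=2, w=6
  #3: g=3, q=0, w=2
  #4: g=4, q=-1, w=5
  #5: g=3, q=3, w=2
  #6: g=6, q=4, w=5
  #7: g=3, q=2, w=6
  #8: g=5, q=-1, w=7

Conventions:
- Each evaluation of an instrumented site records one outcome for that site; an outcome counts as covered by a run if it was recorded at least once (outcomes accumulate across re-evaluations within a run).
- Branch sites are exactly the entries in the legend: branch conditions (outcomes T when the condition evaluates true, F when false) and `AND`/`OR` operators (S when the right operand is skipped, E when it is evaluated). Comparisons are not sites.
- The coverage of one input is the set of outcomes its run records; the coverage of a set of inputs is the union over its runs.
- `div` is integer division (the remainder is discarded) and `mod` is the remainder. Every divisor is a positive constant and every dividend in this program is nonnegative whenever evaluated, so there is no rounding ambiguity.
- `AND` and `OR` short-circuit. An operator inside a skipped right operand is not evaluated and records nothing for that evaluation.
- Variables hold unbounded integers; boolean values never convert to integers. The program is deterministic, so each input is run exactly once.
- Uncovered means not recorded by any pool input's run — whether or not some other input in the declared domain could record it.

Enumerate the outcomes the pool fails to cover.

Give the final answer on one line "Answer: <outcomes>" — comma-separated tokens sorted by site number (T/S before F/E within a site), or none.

test 1 (g=2, q=0, w=3) fires B2->E, B1->T, B3->F, B5->S, B4->F, B7->F; hits B1=T, B2=E, B3=F, B4=F, B5=S, B7=F
test 2 (g=5, q=2, w=6) fires B2->S, B1->F, B5->S, B4->F, B7->F; hits B1=F, B2=S, B4=F, B5=S, B7=F
test 3 (g=3, q=0, w=2) fires B2->E, B1->T, B3->T, B5->E, B4->T, B6->T; hits B1=T, B2=E, B3=T, B4=T, B5=E, B6=T
test 4 (g=4, q=-1, w=5) fires B2->S, B1->F, B5->S, B4->F, B7->F; hits B1=F, B2=S, B4=F, B5=S, B7=F
test 5 (g=3, q=3, w=2) fires B2->E, B1->T, B3->T, B5->E, B4->T, B6->T; hits B1=T, B2=E, B3=T, B4=T, B5=E, B6=T
test 6 (g=6, q=4, w=5) fires B2->S, B1->F, B5->S, B4->F, B7->F; hits B1=F, B2=S, B4=F, B5=S, B7=F
test 7 (g=3, q=2, w=6) fires B2->E, B1->F, B5->S, B4->F, B7->F; hits B1=F, B2=E, B4=F, B5=S, B7=F
test 8 (g=5, q=-1, w=7) fires B2->S, B1->F, B5->S, B4->F, B7->F; hits B1=F, B2=S, B4=F, B5=S, B7=F
union over the pool: B1=T, B1=F, B2=S, B2=E, B3=T, B3=F, B4=T, B4=F, B5=S, B5=E, B6=T, B7=F
uncovered (2 of 14): B6=F, B7=T

Answer: B6=F, B7=T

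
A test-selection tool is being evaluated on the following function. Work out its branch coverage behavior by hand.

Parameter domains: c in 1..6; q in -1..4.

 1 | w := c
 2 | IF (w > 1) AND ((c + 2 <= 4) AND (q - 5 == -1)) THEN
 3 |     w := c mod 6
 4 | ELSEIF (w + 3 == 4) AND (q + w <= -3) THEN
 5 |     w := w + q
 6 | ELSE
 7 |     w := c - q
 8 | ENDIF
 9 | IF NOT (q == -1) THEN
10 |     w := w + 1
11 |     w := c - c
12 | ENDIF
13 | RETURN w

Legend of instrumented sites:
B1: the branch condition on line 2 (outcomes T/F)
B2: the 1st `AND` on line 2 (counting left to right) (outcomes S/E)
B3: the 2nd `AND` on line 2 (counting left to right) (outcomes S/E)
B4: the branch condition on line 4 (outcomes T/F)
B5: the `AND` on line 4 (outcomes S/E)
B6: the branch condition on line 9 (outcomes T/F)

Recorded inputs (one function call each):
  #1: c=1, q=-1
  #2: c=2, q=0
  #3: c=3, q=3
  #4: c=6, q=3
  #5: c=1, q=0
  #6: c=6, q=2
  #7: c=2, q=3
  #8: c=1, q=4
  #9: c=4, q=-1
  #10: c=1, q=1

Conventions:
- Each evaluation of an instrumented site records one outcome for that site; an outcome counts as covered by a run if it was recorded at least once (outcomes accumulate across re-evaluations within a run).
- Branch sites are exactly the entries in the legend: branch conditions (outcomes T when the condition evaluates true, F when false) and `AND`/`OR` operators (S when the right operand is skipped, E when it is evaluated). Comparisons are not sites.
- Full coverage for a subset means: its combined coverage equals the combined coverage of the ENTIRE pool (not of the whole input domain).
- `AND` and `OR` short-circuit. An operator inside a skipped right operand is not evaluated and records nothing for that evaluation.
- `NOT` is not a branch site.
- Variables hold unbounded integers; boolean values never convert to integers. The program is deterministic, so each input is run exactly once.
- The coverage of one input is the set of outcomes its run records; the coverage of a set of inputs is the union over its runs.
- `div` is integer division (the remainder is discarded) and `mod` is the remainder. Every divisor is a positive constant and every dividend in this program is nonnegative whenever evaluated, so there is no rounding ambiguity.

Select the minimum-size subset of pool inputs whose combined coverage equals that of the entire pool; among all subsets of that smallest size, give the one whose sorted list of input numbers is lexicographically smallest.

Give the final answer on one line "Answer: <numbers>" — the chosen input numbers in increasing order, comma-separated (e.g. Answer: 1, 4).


input #1 (c=1, q=-1): events B2->S, B1->F, B5->E, B4->F, B6->F; covers B1=F, B2=S, B4=F, B5=E, B6=F
input #2 (c=2, q=0): events B2->E, B3->E, B1->F, B5->S, B4->F, B6->T; covers B1=F, B2=E, B3=E, B4=F, B5=S, B6=T
input #3 (c=3, q=3): events B2->E, B3->S, B1->F, B5->S, B4->F, B6->T; covers B1=F, B2=E, B3=S, B4=F, B5=S, B6=T
input #4 (c=6, q=3): events B2->E, B3->S, B1->F, B5->S, B4->F, B6->T; covers B1=F, B2=E, B3=S, B4=F, B5=S, B6=T
input #5 (c=1, q=0): events B2->S, B1->F, B5->E, B4->F, B6->T; covers B1=F, B2=S, B4=F, B5=E, B6=T
input #6 (c=6, q=2): events B2->E, B3->S, B1->F, B5->S, B4->F, B6->T; covers B1=F, B2=E, B3=S, B4=F, B5=S, B6=T
input #7 (c=2, q=3): events B2->E, B3->E, B1->F, B5->S, B4->F, B6->T; covers B1=F, B2=E, B3=E, B4=F, B5=S, B6=T
input #8 (c=1, q=4): events B2->S, B1->F, B5->E, B4->F, B6->T; covers B1=F, B2=S, B4=F, B5=E, B6=T
input #9 (c=4, q=-1): events B2->E, B3->S, B1->F, B5->S, B4->F, B6->F; covers B1=F, B2=E, B3=S, B4=F, B5=S, B6=F
input #10 (c=1, q=1): events B2->S, B1->F, B5->E, B4->F, B6->T; covers B1=F, B2=S, B4=F, B5=E, B6=T
together the pool reaches 10 outcomes: B1=F, B2=S, B2=E, B3=S, B3=E, B4=F, B5=S, B5=E, B6=T, B6=F
checked all size-1 subsets: none covers 10 outcomes (max 6/10)
checked all size-2 subsets: none covers 10 outcomes (max 9/10)
size 3: inputs {1, 2, 3} cover all 10 outcomes, and no lexicographically smaller subset of this size does
Answer: 1, 2, 3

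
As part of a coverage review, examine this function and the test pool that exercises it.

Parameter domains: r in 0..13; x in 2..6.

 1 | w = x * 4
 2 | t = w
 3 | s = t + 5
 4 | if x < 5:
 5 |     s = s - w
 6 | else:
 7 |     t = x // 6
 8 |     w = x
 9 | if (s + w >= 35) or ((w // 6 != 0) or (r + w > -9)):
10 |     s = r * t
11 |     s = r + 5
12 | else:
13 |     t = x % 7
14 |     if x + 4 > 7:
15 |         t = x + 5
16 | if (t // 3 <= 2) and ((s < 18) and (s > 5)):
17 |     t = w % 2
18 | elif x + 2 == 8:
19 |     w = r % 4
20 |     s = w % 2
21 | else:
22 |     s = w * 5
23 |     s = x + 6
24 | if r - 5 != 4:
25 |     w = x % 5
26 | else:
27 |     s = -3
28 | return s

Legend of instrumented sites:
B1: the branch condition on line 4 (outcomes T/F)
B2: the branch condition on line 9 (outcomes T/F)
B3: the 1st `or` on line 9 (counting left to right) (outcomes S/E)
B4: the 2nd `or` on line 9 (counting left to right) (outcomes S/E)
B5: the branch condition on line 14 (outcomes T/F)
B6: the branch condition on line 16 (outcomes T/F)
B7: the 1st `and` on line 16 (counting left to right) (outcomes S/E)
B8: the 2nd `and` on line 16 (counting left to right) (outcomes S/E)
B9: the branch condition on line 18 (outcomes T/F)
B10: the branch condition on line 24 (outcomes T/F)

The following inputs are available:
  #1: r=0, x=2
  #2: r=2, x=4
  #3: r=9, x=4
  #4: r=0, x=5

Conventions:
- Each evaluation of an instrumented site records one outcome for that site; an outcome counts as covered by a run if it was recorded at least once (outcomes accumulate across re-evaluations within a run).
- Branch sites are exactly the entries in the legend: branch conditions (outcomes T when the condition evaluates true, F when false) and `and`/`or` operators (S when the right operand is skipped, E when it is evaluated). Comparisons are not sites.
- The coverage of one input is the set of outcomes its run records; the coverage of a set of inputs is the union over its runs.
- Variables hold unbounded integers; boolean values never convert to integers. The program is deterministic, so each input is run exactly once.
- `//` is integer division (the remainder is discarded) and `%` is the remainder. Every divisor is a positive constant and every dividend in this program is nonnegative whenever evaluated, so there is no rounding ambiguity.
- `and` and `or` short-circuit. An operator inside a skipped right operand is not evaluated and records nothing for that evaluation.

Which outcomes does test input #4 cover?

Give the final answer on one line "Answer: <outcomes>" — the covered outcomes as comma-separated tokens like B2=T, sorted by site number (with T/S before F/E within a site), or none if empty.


Simulating input #4 (r=0, x=5) step by step:
  B1->F, B3->E, B4->E, B2->T, B7->E, B8->E, B6->F, B9->F, B10->T
deduplicating events, the covered set is: B1=F, B2=T, B3=E, B4=E, B6=F, B7=E, B8=E, B9=F, B10=T
Answer: B1=F, B2=T, B3=E, B4=E, B6=F, B7=E, B8=E, B9=F, B10=T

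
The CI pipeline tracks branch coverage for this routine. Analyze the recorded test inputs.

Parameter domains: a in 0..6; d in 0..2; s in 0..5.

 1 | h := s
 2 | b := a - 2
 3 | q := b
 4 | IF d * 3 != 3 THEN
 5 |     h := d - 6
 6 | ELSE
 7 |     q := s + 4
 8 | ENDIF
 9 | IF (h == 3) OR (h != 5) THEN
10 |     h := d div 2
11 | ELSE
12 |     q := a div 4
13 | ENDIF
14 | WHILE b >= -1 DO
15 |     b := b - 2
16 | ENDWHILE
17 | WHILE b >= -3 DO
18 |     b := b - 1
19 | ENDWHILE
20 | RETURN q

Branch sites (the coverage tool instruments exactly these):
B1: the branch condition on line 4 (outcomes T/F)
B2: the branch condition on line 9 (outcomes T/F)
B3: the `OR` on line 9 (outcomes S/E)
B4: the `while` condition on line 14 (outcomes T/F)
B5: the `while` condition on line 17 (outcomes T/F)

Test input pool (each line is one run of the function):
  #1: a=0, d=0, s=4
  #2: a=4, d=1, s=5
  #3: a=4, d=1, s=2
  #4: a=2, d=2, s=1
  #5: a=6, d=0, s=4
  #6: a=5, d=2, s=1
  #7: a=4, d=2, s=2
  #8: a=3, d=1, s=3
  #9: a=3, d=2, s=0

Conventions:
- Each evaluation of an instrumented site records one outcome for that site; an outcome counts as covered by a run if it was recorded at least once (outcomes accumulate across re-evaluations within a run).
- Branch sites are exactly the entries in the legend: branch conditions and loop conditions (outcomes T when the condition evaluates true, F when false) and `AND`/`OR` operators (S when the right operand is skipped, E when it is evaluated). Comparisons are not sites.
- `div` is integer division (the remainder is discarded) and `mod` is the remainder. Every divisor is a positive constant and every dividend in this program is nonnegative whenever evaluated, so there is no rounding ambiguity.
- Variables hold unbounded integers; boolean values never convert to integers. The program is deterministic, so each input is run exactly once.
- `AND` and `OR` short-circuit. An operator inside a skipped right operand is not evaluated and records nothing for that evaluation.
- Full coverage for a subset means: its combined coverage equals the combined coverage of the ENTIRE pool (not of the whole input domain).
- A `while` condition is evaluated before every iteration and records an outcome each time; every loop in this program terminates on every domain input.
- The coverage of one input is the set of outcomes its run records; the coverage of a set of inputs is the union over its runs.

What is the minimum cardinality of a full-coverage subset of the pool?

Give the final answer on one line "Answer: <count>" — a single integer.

#1 (a=0, d=0, s=4) -> B1->T, B3->E, B2->T, B4->F, B5->T, B5->T, B5->F; covered: B1=T, B2=T, B3=E, B4=F, B5=T, B5=F
#2 (a=4, d=1, s=5) -> B1->F, B3->E, B2->F, B4->T, B4->T, B4->F, B5->T, B5->T, B5->F; covered: B1=F, B2=F, B3=E, B4=T, B4=F, B5=T, B5=F
#3 (a=4, d=1, s=2) -> B1->F, B3->E, B2->T, B4->T, B4->T, B4->F, B5->T, B5->T, B5->F; covered: B1=F, B2=T, B3=E, B4=T, B4=F, B5=T, B5=F
#4 (a=2, d=2, s=1) -> B1->T, B3->E, B2->T, B4->T, B4->F, B5->T, B5->T, B5->F; covered: B1=T, B2=T, B3=E, B4=T, B4=F, B5=T, B5=F
#5 (a=6, d=0, s=4) -> B1->T, B3->E, B2->T, B4->T, B4->T, B4->T, B4->F, B5->T, B5->T, B5->F; covered: B1=T, B2=T, B3=E, B4=T, B4=F, B5=T, B5=F
#6 (a=5, d=2, s=1) -> B1->T, B3->E, B2->T, B4->T, B4->T, B4->T, B4->F, B5->T, B5->F; covered: B1=T, B2=T, B3=E, B4=T, B4=F, B5=T, B5=F
#7 (a=4, d=2, s=2) -> B1->T, B3->E, B2->T, B4->T, B4->T, B4->F, B5->T, B5->T, B5->F; covered: B1=T, B2=T, B3=E, B4=T, B4=F, B5=T, B5=F
#8 (a=3, d=1, s=3) -> B1->F, B3->S, B2->T, B4->T, B4->T, B4->F, B5->T, B5->F; covered: B1=F, B2=T, B3=S, B4=T, B4=F, B5=T, B5=F
#9 (a=3, d=2, s=0) -> B1->T, B3->E, B2->T, B4->T, B4->T, B4->F, B5->T, B5->F; covered: B1=T, B2=T, B3=E, B4=T, B4=F, B5=T, B5=F
the full pool covers 10 outcomes: B1=T, B1=F, B2=T, B2=F, B3=S, B3=E, B4=T, B4=F, B5=T, B5=F
no size-1 subset reaches all 10 outcomes (best union: 7/10)
no size-2 subset reaches all 10 outcomes (best union: 9/10)
at size 3, {1, 2, 8} reaches all 10 outcomes; every lexicographically earlier size-3 subset fails

Answer: 3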